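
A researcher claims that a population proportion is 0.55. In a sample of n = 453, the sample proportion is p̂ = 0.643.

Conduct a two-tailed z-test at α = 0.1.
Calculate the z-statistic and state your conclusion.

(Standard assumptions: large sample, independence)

H₀: p = 0.55, H₁: p ≠ 0.55
Standard error: SE = √(p₀(1-p₀)/n) = √(0.55×0.45/453) = 0.023374
z-statistic: z = (p̂ - p₀)/SE = (0.643 - 0.55)/0.023374 = 3.9788
Critical value: z_0.05 = ±1.645
p-value = 0.0001
Decision: reject H₀ at α = 0.1

Answer: z = 3.9788, reject H₀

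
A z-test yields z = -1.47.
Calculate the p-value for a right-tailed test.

Answer: p-value ≈ 0.9292

Derivation:
For z = -1.47:
p = P(Z > -1.47) = 1 - Φ(-1.47) = 0.9292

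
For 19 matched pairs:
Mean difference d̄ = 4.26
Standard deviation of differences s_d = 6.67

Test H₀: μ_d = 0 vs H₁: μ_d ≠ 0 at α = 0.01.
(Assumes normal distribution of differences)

Answer: t = 2.7839, fail to reject H₀

Derivation:
df = n - 1 = 18
SE = s_d/√n = 6.67/√19 = 1.5302
t = d̄/SE = 4.26/1.5302 = 2.7839
Critical value: t_{0.005,18} = ±2.878
p-value ≈ 0.0123
Decision: fail to reject H₀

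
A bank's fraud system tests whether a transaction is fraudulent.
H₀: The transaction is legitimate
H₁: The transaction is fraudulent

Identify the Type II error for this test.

Type I error (α): Rejecting H₀ when H₀ is true
Type II error (β): Failing to reject H₀ when H₁ is true

Answer: Allowing a fraudulent transaction to go through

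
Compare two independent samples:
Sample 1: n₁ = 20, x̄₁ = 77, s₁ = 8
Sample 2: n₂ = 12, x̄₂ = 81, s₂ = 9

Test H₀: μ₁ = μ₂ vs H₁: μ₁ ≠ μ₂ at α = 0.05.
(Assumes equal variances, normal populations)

Pooled variance: s²_p = [19×8² + 11×9²]/(30) = 70.2333
s_p = 8.3805
SE = s_p×√(1/n₁ + 1/n₂) = 8.3805×√(1/20 + 1/12) = 3.0601
t = (x̄₁ - x̄₂)/SE = (77 - 81)/3.0601 = -1.3071
df = 30, t-critical = ±2.042
Decision: fail to reject H₀

Answer: t = -1.3071, fail to reject H₀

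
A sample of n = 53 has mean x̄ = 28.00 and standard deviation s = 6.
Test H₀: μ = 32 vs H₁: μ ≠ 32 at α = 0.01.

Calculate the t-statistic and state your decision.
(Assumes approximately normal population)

Answer: t = -4.8532, reject H₀

Derivation:
df = n - 1 = 52
SE = s/√n = 6/√53 = 0.8242
t = (x̄ - μ₀)/SE = (28.00 - 32)/0.8242 = -4.8532
Critical value: t_{0.005,52} = ±2.674
p-value < 0.0001
Decision: reject H₀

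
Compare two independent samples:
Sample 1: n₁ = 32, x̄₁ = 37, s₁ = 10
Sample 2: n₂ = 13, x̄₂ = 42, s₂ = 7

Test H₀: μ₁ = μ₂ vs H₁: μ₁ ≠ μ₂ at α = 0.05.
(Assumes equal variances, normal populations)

Answer: t = -1.6416, fail to reject H₀

Derivation:
Pooled variance: s²_p = [31×10² + 12×7²]/(43) = 85.7674
s_p = 9.2611
SE = s_p×√(1/n₁ + 1/n₂) = 9.2611×√(1/32 + 1/13) = 3.0459
t = (x̄₁ - x̄₂)/SE = (37 - 42)/3.0459 = -1.6416
df = 43, t-critical = ±2.017
Decision: fail to reject H₀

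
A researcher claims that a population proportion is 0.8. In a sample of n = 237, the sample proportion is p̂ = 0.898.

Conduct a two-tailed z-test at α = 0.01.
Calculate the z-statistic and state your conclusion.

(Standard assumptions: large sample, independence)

Answer: z = 3.7717, reject H₀

Derivation:
H₀: p = 0.8, H₁: p ≠ 0.8
Standard error: SE = √(p₀(1-p₀)/n) = √(0.8×0.2/237) = 0.025983
z-statistic: z = (p̂ - p₀)/SE = (0.898 - 0.8)/0.025983 = 3.7717
Critical value: z_0.005 = ±2.576
p-value = 0.0002
Decision: reject H₀ at α = 0.01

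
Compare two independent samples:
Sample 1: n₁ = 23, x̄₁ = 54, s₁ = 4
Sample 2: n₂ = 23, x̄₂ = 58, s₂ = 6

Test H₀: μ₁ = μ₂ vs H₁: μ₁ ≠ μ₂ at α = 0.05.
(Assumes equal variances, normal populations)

Pooled variance: s²_p = [22×4² + 22×6²]/(44) = 26.0000
s_p = 5.0990
SE = s_p×√(1/n₁ + 1/n₂) = 5.0990×√(1/23 + 1/23) = 1.5036
t = (x̄₁ - x̄₂)/SE = (54 - 58)/1.5036 = -2.6603
df = 44, t-critical = ±2.015
Decision: reject H₀

Answer: t = -2.6603, reject H₀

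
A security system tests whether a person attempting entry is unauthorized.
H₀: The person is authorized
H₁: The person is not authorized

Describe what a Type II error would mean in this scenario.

A Type I error (probability α) occurs when we reject a true H₀.
A Type II error (probability β) occurs when we fail to reject a false H₀.

Answer: Granting entry to an unauthorized person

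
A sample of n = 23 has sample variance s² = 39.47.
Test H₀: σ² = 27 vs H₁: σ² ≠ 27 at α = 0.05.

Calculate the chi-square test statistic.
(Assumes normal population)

df = n - 1 = 22
χ² = (n-1)s²/σ₀² = 22×39.47/27 = 32.1607
Critical values: χ²_{0.975,22} = 10.982, χ²_{0.025,22} = 36.781
Rejection region: χ² < 10.982 or χ² > 36.781
Decision: fail to reject H₀

Answer: χ² = 32.1607, fail to reject H₀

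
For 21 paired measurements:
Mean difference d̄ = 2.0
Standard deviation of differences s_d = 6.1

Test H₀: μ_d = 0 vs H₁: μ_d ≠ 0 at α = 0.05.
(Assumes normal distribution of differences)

Answer: t = 1.5025, fail to reject H₀

Derivation:
df = n - 1 = 20
SE = s_d/√n = 6.1/√21 = 1.3311
t = d̄/SE = 2.0/1.3311 = 1.5025
Critical value: t_{0.025,20} = ±2.086
p-value ≈ 0.1486
Decision: fail to reject H₀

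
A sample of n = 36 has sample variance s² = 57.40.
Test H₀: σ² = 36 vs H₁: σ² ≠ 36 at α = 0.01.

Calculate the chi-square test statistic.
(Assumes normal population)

Answer: χ² = 55.8056, fail to reject H₀

Derivation:
df = n - 1 = 35
χ² = (n-1)s²/σ₀² = 35×57.40/36 = 55.8056
Critical values: χ²_{0.995,35} = 17.192, χ²_{0.005,35} = 60.275
Rejection region: χ² < 17.192 or χ² > 60.275
Decision: fail to reject H₀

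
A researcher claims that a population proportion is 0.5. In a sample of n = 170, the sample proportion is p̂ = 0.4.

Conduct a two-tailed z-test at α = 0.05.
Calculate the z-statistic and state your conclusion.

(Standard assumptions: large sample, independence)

H₀: p = 0.5, H₁: p ≠ 0.5
Standard error: SE = √(p₀(1-p₀)/n) = √(0.5×0.5/170) = 0.038348
z-statistic: z = (p̂ - p₀)/SE = (0.4 - 0.5)/0.038348 = -2.6077
Critical value: z_0.025 = ±1.960
p-value = 0.0091
Decision: reject H₀ at α = 0.05

Answer: z = -2.6077, reject H₀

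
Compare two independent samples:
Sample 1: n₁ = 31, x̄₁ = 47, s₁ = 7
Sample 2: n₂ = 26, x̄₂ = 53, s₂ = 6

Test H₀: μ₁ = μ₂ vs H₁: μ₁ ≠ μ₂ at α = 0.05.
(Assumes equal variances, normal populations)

Pooled variance: s²_p = [30×7² + 25×6²]/(55) = 43.0909
s_p = 6.5644
SE = s_p×√(1/n₁ + 1/n₂) = 6.5644×√(1/31 + 1/26) = 1.7457
t = (x̄₁ - x̄₂)/SE = (47 - 53)/1.7457 = -3.4370
df = 55, t-critical = ±2.004
Decision: reject H₀

Answer: t = -3.4370, reject H₀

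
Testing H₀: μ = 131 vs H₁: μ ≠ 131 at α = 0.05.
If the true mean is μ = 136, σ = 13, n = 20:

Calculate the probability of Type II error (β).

Answer: β ≈ 0.5947

Derivation:
SE = σ/√n = 13/√20 = 2.9069
Critical values: μ₀ ± z_0.025×SE = 131 ± 1.960×2.9069
Acceptance region: (125.3025, 136.6975)
Under H₁ (μ = 136): z_high = (136.6975 - 136)/2.9069 = 0.2399, z_low = (125.3025 - 136)/2.9069 = -3.6800
β = P(not reject | H₁) = Φ(0.2399) - Φ(-3.6800) ≈ 0.5947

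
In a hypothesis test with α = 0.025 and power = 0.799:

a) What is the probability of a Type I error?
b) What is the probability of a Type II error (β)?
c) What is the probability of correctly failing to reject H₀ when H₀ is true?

Answer: a) 0.025, b) 0.201, c) 0.975

Derivation:
a) Type I error probability = α = 0.025
b) Power = P(reject H₀ | H₁ true) = 1 - β = 0.799, so Type II error probability = β = 1 - Power = 0.201
c) P(fail to reject H₀ | H₀ true) = 1 - α = 0.975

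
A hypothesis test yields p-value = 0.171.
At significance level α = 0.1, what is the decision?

Answer: fail to reject H₀

Derivation:
Compare p-value to α:
0.171 ≥ 0.1
Decision: fail to reject H₀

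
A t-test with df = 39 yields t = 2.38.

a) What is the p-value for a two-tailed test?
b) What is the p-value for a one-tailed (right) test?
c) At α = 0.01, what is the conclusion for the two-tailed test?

Using t-distribution with df = 39:
a) Two-tailed: p = 2×P(T > 2.38) = 0.0223
b) One-tailed: p = P(T > 2.38) = 0.0111
c) 0.0223 ≥ 0.01, fail to reject H₀

Answer: a) 0.0223, b) 0.0111, c) fail to reject H₀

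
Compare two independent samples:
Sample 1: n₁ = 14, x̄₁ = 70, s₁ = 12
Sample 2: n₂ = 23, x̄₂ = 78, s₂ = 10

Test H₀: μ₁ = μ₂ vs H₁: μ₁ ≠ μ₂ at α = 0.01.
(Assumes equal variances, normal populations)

Answer: t = -2.1880, fail to reject H₀

Derivation:
Pooled variance: s²_p = [13×12² + 22×10²]/(35) = 116.3429
s_p = 10.7862
SE = s_p×√(1/n₁ + 1/n₂) = 10.7862×√(1/14 + 1/23) = 3.6563
t = (x̄₁ - x̄₂)/SE = (70 - 78)/3.6563 = -2.1880
df = 35, t-critical = ±2.724
Decision: fail to reject H₀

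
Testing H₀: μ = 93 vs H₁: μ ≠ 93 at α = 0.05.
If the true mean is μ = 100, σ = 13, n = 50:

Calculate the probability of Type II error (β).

Answer: β ≈ 0.0323

Derivation:
SE = σ/√n = 13/√50 = 1.8385
Critical values: μ₀ ± z_0.025×SE = 93 ± 1.960×1.8385
Acceptance region: (89.3965, 96.6035)
Under H₁ (μ = 100): z_high = (96.6035 - 100)/1.8385 = -1.8474, z_low = (89.3965 - 100)/1.8385 = -5.7675
β = P(not reject | H₁) = Φ(-1.8474) - Φ(-5.7675) ≈ 0.0323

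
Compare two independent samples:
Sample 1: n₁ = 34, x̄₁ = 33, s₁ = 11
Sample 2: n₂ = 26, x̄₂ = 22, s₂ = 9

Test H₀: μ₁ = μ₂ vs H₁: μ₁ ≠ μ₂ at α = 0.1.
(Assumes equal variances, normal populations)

Pooled variance: s²_p = [33×11² + 25×9²]/(58) = 103.7586
s_p = 10.1862
SE = s_p×√(1/n₁ + 1/n₂) = 10.1862×√(1/34 + 1/26) = 2.6538
t = (x̄₁ - x̄₂)/SE = (33 - 22)/2.6538 = 4.1450
df = 58, t-critical = ±1.672
Decision: reject H₀

Answer: t = 4.1450, reject H₀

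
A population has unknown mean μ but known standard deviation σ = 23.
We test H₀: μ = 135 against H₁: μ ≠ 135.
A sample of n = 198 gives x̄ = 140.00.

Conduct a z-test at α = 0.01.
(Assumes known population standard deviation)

Standard error: SE = σ/√n = 23/√198 = 1.6345
z-statistic: z = (x̄ - μ₀)/SE = (140.00 - 135)/1.6345 = 3.0590
Critical value: ±2.576
p-value = 0.0022
Decision: reject H₀

Answer: z = 3.0590, reject H₀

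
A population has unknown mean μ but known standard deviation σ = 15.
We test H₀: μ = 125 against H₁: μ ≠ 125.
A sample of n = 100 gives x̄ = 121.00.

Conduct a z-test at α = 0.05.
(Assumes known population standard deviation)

Standard error: SE = σ/√n = 15/√100 = 1.5000
z-statistic: z = (x̄ - μ₀)/SE = (121.00 - 125)/1.5000 = -2.6667
Critical value: ±1.960
p-value = 0.0077
Decision: reject H₀

Answer: z = -2.6667, reject H₀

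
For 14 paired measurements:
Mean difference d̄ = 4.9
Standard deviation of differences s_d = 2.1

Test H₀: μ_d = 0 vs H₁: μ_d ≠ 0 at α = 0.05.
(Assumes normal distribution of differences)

Answer: t = 8.7313, reject H₀

Derivation:
df = n - 1 = 13
SE = s_d/√n = 2.1/√14 = 0.5612
t = d̄/SE = 4.9/0.5612 = 8.7313
Critical value: t_{0.025,13} = ±2.160
p-value < 0.0001
Decision: reject H₀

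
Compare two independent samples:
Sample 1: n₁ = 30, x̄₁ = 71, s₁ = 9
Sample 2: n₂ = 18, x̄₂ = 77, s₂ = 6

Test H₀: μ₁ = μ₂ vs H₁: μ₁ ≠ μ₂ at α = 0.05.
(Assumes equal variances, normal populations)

Pooled variance: s²_p = [29×9² + 17×6²]/(46) = 64.3696
s_p = 8.0231
SE = s_p×√(1/n₁ + 1/n₂) = 8.0231×√(1/30 + 1/18) = 2.3920
t = (x̄₁ - x̄₂)/SE = (71 - 77)/2.3920 = -2.5084
df = 46, t-critical = ±2.013
Decision: reject H₀

Answer: t = -2.5084, reject H₀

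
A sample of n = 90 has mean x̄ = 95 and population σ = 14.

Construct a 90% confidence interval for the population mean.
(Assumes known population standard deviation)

Answer: (92.5725, 97.4275)

Derivation:
Confidence level: 90%, α = 0.1
z_0.05 = 1.645
SE = σ/√n = 14/√90 = 1.4757
Margin of error = 1.645 × 1.4757 = 2.4275
CI: x̄ ± margin = 95 ± 2.4275
CI: (92.5725, 97.4275)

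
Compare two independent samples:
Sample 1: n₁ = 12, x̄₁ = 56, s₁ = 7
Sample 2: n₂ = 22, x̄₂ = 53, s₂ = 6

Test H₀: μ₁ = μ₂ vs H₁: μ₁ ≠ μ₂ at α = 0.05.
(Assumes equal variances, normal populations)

Answer: t = 1.3141, fail to reject H₀

Derivation:
Pooled variance: s²_p = [11×7² + 21×6²]/(32) = 40.4688
s_p = 6.3615
SE = s_p×√(1/n₁ + 1/n₂) = 6.3615×√(1/12 + 1/22) = 2.2830
t = (x̄₁ - x̄₂)/SE = (56 - 53)/2.2830 = 1.3141
df = 32, t-critical = ±2.037
Decision: fail to reject H₀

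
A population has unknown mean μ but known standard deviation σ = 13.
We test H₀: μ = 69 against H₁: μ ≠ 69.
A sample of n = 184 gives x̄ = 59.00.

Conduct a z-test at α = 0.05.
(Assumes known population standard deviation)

Answer: z = -10.4341, reject H₀

Derivation:
Standard error: SE = σ/√n = 13/√184 = 0.9584
z-statistic: z = (x̄ - μ₀)/SE = (59.00 - 69)/0.9584 = -10.4341
Critical value: ±1.960
p-value < 0.0001
Decision: reject H₀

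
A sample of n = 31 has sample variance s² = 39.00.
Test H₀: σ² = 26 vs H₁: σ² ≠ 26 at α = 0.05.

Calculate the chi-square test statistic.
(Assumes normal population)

df = n - 1 = 30
χ² = (n-1)s²/σ₀² = 30×39.00/26 = 45.0000
Critical values: χ²_{0.975,30} = 16.791, χ²_{0.025,30} = 46.979
Rejection region: χ² < 16.791 or χ² > 46.979
Decision: fail to reject H₀

Answer: χ² = 45.0000, fail to reject H₀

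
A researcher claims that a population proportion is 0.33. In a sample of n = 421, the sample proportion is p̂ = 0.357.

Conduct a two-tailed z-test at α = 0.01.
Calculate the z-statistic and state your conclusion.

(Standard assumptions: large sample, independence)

Answer: z = 1.1782, fail to reject H₀

Derivation:
H₀: p = 0.33, H₁: p ≠ 0.33
Standard error: SE = √(p₀(1-p₀)/n) = √(0.33×0.67/421) = 0.022917
z-statistic: z = (p̂ - p₀)/SE = (0.357 - 0.33)/0.022917 = 1.1782
Critical value: z_0.005 = ±2.576
p-value = 0.2387
Decision: fail to reject H₀ at α = 0.01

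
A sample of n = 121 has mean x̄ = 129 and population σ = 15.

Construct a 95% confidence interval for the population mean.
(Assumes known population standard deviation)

Confidence level: 95%, α = 0.05
z_0.025 = 1.960
SE = σ/√n = 15/√121 = 1.3636
Margin of error = 1.960 × 1.3636 = 2.6727
CI: x̄ ± margin = 129 ± 2.6727
CI: (126.3273, 131.6727)

Answer: (126.3273, 131.6727)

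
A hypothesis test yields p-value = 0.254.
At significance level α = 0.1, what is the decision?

Answer: fail to reject H₀

Derivation:
Compare p-value to α:
0.254 ≥ 0.1
Decision: fail to reject H₀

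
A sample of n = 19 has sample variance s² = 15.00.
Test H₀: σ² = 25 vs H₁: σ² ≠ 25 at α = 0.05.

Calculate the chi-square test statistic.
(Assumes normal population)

Answer: χ² = 10.8000, fail to reject H₀

Derivation:
df = n - 1 = 18
χ² = (n-1)s²/σ₀² = 18×15.00/25 = 10.8000
Critical values: χ²_{0.975,18} = 8.231, χ²_{0.025,18} = 31.526
Rejection region: χ² < 8.231 or χ² > 31.526
Decision: fail to reject H₀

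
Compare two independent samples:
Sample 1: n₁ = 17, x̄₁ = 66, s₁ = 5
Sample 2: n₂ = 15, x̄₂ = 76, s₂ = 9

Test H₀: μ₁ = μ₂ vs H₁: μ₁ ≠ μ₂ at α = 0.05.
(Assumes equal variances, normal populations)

Answer: t = -3.9477, reject H₀

Derivation:
Pooled variance: s²_p = [16×5² + 14×9²]/(30) = 51.1333
s_p = 7.1508
SE = s_p×√(1/n₁ + 1/n₂) = 7.1508×√(1/17 + 1/15) = 2.5331
t = (x̄₁ - x̄₂)/SE = (66 - 76)/2.5331 = -3.9477
df = 30, t-critical = ±2.042
Decision: reject H₀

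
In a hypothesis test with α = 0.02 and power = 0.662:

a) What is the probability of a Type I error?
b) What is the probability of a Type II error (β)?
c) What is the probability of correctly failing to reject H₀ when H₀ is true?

Answer: a) 0.02, b) 0.338, c) 0.98

Derivation:
a) Type I error probability = α = 0.02
b) Power = P(reject H₀ | H₁ true) = 1 - β = 0.662, so Type II error probability = β = 1 - Power = 0.338
c) P(fail to reject H₀ | H₀ true) = 1 - α = 0.98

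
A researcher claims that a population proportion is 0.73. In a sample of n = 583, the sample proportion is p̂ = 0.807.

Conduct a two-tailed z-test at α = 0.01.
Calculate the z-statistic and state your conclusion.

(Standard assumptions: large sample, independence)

Answer: z = 4.1877, reject H₀

Derivation:
H₀: p = 0.73, H₁: p ≠ 0.73
Standard error: SE = √(p₀(1-p₀)/n) = √(0.73×0.27/583) = 0.018387
z-statistic: z = (p̂ - p₀)/SE = (0.807 - 0.73)/0.018387 = 4.1877
Critical value: z_0.005 = ±2.576
p-value < 0.0001
Decision: reject H₀ at α = 0.01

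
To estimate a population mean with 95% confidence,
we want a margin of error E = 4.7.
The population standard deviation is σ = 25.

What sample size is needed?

z_0.025 = 1.960
n = (z×σ/E)² = (1.960×25/4.7)²
n = 108.6917
Round up: n = 109

Answer: n = 109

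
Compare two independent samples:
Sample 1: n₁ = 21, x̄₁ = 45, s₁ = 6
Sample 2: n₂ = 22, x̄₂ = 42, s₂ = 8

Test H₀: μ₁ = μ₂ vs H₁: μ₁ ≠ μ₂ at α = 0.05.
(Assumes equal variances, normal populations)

Pooled variance: s²_p = [20×6² + 21×8²]/(41) = 50.3415
s_p = 7.0952
SE = s_p×√(1/n₁ + 1/n₂) = 7.0952×√(1/21 + 1/22) = 2.1646
t = (x̄₁ - x̄₂)/SE = (45 - 42)/2.1646 = 1.3859
df = 41, t-critical = ±2.020
Decision: fail to reject H₀

Answer: t = 1.3859, fail to reject H₀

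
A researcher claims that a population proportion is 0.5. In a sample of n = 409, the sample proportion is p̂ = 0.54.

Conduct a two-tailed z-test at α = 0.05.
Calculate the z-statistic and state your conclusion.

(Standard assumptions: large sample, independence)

H₀: p = 0.5, H₁: p ≠ 0.5
Standard error: SE = √(p₀(1-p₀)/n) = √(0.5×0.5/409) = 0.024723
z-statistic: z = (p̂ - p₀)/SE = (0.54 - 0.5)/0.024723 = 1.6179
Critical value: z_0.025 = ±1.960
p-value = 0.1057
Decision: fail to reject H₀ at α = 0.05

Answer: z = 1.6179, fail to reject H₀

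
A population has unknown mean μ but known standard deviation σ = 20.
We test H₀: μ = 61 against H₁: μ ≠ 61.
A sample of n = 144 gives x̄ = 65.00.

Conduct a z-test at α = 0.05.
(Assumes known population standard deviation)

Answer: z = 2.4000, reject H₀

Derivation:
Standard error: SE = σ/√n = 20/√144 = 1.6667
z-statistic: z = (x̄ - μ₀)/SE = (65.00 - 61)/1.6667 = 2.4000
Critical value: ±1.960
p-value = 0.0164
Decision: reject H₀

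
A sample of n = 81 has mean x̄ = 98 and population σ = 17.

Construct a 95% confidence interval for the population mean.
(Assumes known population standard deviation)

Answer: (94.2978, 101.7022)

Derivation:
Confidence level: 95%, α = 0.05
z_0.025 = 1.960
SE = σ/√n = 17/√81 = 1.8889
Margin of error = 1.960 × 1.8889 = 3.7022
CI: x̄ ± margin = 98 ± 3.7022
CI: (94.2978, 101.7022)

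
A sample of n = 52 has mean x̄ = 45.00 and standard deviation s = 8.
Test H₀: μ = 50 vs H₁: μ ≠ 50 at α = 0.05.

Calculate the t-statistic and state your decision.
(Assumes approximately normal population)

Answer: t = -4.5069, reject H₀

Derivation:
df = n - 1 = 51
SE = s/√n = 8/√52 = 1.1094
t = (x̄ - μ₀)/SE = (45.00 - 50)/1.1094 = -4.5069
Critical value: t_{0.025,51} = ±2.008
p-value < 0.0001
Decision: reject H₀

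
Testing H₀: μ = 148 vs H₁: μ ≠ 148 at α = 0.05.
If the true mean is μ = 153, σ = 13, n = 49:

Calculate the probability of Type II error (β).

Answer: β ≈ 0.2320

Derivation:
SE = σ/√n = 13/√49 = 1.8571
Critical values: μ₀ ± z_0.025×SE = 148 ± 1.960×1.8571
Acceptance region: (144.3601, 151.6399)
Under H₁ (μ = 153): z_high = (151.6399 - 153)/1.8571 = -0.7324, z_low = (144.3601 - 153)/1.8571 = -4.6524
β = P(not reject | H₁) = Φ(-0.7324) - Φ(-4.6524) ≈ 0.2320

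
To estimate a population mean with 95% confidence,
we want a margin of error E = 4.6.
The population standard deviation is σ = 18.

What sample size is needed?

Answer: n = 59

Derivation:
z_0.025 = 1.960
n = (z×σ/E)² = (1.960×18/4.6)²
n = 58.8222
Round up: n = 59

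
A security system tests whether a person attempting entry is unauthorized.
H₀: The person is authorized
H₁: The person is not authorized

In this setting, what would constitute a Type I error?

A Type I error (probability α) occurs when we reject a true H₀.
A Type II error (probability β) occurs when we fail to reject a false H₀.

Answer: Denying entry to an authorized person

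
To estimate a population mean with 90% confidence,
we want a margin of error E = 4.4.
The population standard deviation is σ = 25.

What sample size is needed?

Answer: n = 88

Derivation:
z_0.05 = 1.645
n = (z×σ/E)² = (1.645×25/4.4)²
n = 87.3588
Round up: n = 88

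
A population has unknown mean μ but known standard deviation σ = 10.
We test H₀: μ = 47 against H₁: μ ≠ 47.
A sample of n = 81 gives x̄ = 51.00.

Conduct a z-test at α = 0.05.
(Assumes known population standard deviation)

Answer: z = 3.6000, reject H₀

Derivation:
Standard error: SE = σ/√n = 10/√81 = 1.1111
z-statistic: z = (x̄ - μ₀)/SE = (51.00 - 47)/1.1111 = 3.6000
Critical value: ±1.960
p-value = 0.0003
Decision: reject H₀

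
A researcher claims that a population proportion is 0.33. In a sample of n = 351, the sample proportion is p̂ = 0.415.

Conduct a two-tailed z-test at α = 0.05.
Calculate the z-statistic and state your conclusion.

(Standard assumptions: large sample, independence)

Answer: z = 3.3867, reject H₀

Derivation:
H₀: p = 0.33, H₁: p ≠ 0.33
Standard error: SE = √(p₀(1-p₀)/n) = √(0.33×0.67/351) = 0.025098
z-statistic: z = (p̂ - p₀)/SE = (0.415 - 0.33)/0.025098 = 3.3867
Critical value: z_0.025 = ±1.960
p-value = 0.0007
Decision: reject H₀ at α = 0.05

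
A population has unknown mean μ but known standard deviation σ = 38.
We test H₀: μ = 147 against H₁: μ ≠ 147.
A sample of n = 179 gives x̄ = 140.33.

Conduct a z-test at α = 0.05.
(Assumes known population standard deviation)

Answer: z = -2.3483, reject H₀

Derivation:
Standard error: SE = σ/√n = 38/√179 = 2.8403
z-statistic: z = (x̄ - μ₀)/SE = (140.33 - 147)/2.8403 = -2.3483
Critical value: ±1.960
p-value = 0.0189
Decision: reject H₀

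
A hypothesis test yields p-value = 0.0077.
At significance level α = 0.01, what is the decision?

Answer: reject H₀

Derivation:
Compare p-value to α:
0.0077 < 0.01
Decision: reject H₀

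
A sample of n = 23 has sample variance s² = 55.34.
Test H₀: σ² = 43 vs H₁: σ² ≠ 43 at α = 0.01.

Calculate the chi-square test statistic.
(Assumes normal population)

df = n - 1 = 22
χ² = (n-1)s²/σ₀² = 22×55.34/43 = 28.3135
Critical values: χ²_{0.995,22} = 8.643, χ²_{0.005,22} = 42.796
Rejection region: χ² < 8.643 or χ² > 42.796
Decision: fail to reject H₀

Answer: χ² = 28.3135, fail to reject H₀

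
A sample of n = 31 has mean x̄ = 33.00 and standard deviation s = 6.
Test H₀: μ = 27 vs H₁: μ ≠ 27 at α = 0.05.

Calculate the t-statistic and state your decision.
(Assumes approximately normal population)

Answer: t = 5.5679, reject H₀

Derivation:
df = n - 1 = 30
SE = s/√n = 6/√31 = 1.0776
t = (x̄ - μ₀)/SE = (33.00 - 27)/1.0776 = 5.5679
Critical value: t_{0.025,30} = ±2.042
p-value < 0.0001
Decision: reject H₀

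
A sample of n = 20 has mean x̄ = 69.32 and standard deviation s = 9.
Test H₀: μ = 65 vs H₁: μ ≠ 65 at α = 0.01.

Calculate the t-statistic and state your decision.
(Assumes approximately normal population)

Answer: t = 2.1466, fail to reject H₀

Derivation:
df = n - 1 = 19
SE = s/√n = 9/√20 = 2.0125
t = (x̄ - μ₀)/SE = (69.32 - 65)/2.0125 = 2.1466
Critical value: t_{0.005,19} = ±2.861
p-value ≈ 0.0449
Decision: fail to reject H₀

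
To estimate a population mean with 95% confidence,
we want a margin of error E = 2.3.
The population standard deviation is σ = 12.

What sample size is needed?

z_0.025 = 1.960
n = (z×σ/E)² = (1.960×12/2.3)²
n = 104.5729
Round up: n = 105

Answer: n = 105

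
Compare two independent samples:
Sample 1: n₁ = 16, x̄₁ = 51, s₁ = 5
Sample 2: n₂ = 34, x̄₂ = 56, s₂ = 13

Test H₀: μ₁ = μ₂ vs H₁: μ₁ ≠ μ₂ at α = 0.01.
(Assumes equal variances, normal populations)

Answer: t = -1.4811, fail to reject H₀

Derivation:
Pooled variance: s²_p = [15×5² + 33×13²]/(48) = 124.0000
s_p = 11.1355
SE = s_p×√(1/n₁ + 1/n₂) = 11.1355×√(1/16 + 1/34) = 3.3759
t = (x̄₁ - x̄₂)/SE = (51 - 56)/3.3759 = -1.4811
df = 48, t-critical = ±2.682
Decision: fail to reject H₀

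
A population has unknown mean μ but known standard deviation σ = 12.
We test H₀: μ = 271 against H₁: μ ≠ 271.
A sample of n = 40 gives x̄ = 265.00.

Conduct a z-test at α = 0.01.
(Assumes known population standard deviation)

Answer: z = -3.1622, reject H₀

Derivation:
Standard error: SE = σ/√n = 12/√40 = 1.8974
z-statistic: z = (x̄ - μ₀)/SE = (265.00 - 271)/1.8974 = -3.1622
Critical value: ±2.576
p-value = 0.0016
Decision: reject H₀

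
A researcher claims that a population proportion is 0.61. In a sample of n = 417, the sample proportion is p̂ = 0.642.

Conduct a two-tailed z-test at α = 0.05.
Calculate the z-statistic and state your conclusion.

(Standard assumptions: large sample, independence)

Answer: z = 1.3398, fail to reject H₀

Derivation:
H₀: p = 0.61, H₁: p ≠ 0.61
Standard error: SE = √(p₀(1-p₀)/n) = √(0.61×0.39/417) = 0.023885
z-statistic: z = (p̂ - p₀)/SE = (0.642 - 0.61)/0.023885 = 1.3398
Critical value: z_0.025 = ±1.960
p-value = 0.1803
Decision: fail to reject H₀ at α = 0.05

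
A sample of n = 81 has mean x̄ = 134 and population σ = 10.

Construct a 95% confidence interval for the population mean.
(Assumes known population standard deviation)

Answer: (131.8222, 136.1778)

Derivation:
Confidence level: 95%, α = 0.05
z_0.025 = 1.960
SE = σ/√n = 10/√81 = 1.1111
Margin of error = 1.960 × 1.1111 = 2.1778
CI: x̄ ± margin = 134 ± 2.1778
CI: (131.8222, 136.1778)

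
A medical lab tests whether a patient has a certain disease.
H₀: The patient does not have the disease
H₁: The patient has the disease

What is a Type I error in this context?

Type I error (α): Rejecting H₀ when H₀ is true
Type II error (β): Failing to reject H₀ when H₁ is true

Answer: Diagnosing a healthy patient as having the disease (false positive)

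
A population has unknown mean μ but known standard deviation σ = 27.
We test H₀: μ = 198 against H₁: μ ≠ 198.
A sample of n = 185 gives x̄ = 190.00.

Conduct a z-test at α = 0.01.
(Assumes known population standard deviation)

Standard error: SE = σ/√n = 27/√185 = 1.9851
z-statistic: z = (x̄ - μ₀)/SE = (190.00 - 198)/1.9851 = -4.0300
Critical value: ±2.576
p-value = 0.0001
Decision: reject H₀

Answer: z = -4.0300, reject H₀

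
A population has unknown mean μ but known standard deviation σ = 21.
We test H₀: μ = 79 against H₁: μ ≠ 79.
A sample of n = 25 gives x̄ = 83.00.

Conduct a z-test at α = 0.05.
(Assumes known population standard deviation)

Answer: z = 0.9524, fail to reject H₀

Derivation:
Standard error: SE = σ/√n = 21/√25 = 4.2000
z-statistic: z = (x̄ - μ₀)/SE = (83.00 - 79)/4.2000 = 0.9524
Critical value: ±1.960
p-value = 0.3409
Decision: fail to reject H₀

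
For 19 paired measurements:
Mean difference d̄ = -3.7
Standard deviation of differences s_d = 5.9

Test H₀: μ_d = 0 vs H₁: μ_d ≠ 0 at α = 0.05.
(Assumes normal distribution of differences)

Answer: t = -2.7335, reject H₀

Derivation:
df = n - 1 = 18
SE = s_d/√n = 5.9/√19 = 1.3536
t = d̄/SE = -3.7/1.3536 = -2.7335
Critical value: t_{0.025,18} = ±2.101
p-value ≈ 0.0136
Decision: reject H₀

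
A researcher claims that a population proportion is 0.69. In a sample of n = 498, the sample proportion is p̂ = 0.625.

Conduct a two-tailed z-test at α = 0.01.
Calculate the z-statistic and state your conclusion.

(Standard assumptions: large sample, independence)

H₀: p = 0.69, H₁: p ≠ 0.69
Standard error: SE = √(p₀(1-p₀)/n) = √(0.69×0.31/498) = 0.020725
z-statistic: z = (p̂ - p₀)/SE = (0.625 - 0.69)/0.020725 = -3.1363
Critical value: z_0.005 = ±2.576
p-value = 0.0017
Decision: reject H₀ at α = 0.01

Answer: z = -3.1363, reject H₀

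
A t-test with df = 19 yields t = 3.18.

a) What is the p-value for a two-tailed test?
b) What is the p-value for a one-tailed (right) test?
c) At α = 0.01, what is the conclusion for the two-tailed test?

Answer: a) 0.0049, b) 0.0025, c) reject H₀

Derivation:
Using t-distribution with df = 19:
a) Two-tailed: p = 2×P(T > 3.18) = 0.0049
b) One-tailed: p = P(T > 3.18) = 0.0025
c) 0.0049 < 0.01, reject H₀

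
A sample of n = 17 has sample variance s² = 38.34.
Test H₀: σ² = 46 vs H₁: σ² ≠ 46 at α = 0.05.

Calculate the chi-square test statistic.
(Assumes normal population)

Answer: χ² = 13.3357, fail to reject H₀

Derivation:
df = n - 1 = 16
χ² = (n-1)s²/σ₀² = 16×38.34/46 = 13.3357
Critical values: χ²_{0.975,16} = 6.908, χ²_{0.025,16} = 28.845
Rejection region: χ² < 6.908 or χ² > 28.845
Decision: fail to reject H₀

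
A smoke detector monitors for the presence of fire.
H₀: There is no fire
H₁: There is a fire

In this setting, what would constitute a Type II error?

Answer: The alarm fails to sound when there actually is a fire

Derivation:
A Type I error (probability α) occurs when we reject a true H₀.
A Type II error (probability β) occurs when we fail to reject a false H₀.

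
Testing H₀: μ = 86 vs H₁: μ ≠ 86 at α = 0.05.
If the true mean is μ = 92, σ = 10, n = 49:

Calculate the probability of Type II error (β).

SE = σ/√n = 10/√49 = 1.4286
Critical values: μ₀ ± z_0.025×SE = 86 ± 1.960×1.4286
Acceptance region: (83.1999, 88.8001)
Under H₁ (μ = 92): z_high = (88.8001 - 92)/1.4286 = -2.2399, z_low = (83.1999 - 92)/1.4286 = -6.1599
β = P(not reject | H₁) = Φ(-2.2399) - Φ(-6.1599) ≈ 0.0125

Answer: β ≈ 0.0125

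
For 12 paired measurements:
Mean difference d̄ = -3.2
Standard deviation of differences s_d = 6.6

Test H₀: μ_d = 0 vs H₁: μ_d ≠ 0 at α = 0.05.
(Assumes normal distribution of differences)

Answer: t = -1.6795, fail to reject H₀

Derivation:
df = n - 1 = 11
SE = s_d/√n = 6.6/√12 = 1.9053
t = d̄/SE = -3.2/1.9053 = -1.6795
Critical value: t_{0.025,11} = ±2.201
p-value ≈ 0.1212
Decision: fail to reject H₀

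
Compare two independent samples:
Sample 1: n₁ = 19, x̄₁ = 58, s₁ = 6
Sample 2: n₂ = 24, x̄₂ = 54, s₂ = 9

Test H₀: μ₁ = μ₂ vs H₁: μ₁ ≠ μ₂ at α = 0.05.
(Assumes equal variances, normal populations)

Pooled variance: s²_p = [18×6² + 23×9²]/(41) = 61.2439
s_p = 7.8258
SE = s_p×√(1/n₁ + 1/n₂) = 7.8258×√(1/19 + 1/24) = 2.4031
t = (x̄₁ - x̄₂)/SE = (58 - 54)/2.4031 = 1.6645
df = 41, t-critical = ±2.020
Decision: fail to reject H₀

Answer: t = 1.6645, fail to reject H₀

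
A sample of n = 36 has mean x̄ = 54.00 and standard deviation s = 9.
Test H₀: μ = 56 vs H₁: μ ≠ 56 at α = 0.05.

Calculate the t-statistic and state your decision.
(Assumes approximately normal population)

Answer: t = -1.3333, fail to reject H₀

Derivation:
df = n - 1 = 35
SE = s/√n = 9/√36 = 1.5000
t = (x̄ - μ₀)/SE = (54.00 - 56)/1.5000 = -1.3333
Critical value: t_{0.025,35} = ±2.030
p-value ≈ 0.1910
Decision: fail to reject H₀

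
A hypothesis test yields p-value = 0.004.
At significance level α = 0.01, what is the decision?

Answer: reject H₀

Derivation:
Compare p-value to α:
0.004 < 0.01
Decision: reject H₀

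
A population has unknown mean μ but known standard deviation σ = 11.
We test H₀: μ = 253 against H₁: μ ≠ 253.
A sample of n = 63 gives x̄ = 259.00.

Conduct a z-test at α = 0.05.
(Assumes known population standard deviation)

Answer: z = 4.3293, reject H₀

Derivation:
Standard error: SE = σ/√n = 11/√63 = 1.3859
z-statistic: z = (x̄ - μ₀)/SE = (259.00 - 253)/1.3859 = 4.3293
Critical value: ±1.960
p-value < 0.0001
Decision: reject H₀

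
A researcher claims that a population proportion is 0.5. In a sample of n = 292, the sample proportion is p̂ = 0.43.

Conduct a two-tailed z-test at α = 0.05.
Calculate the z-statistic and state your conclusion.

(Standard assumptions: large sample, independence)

Answer: z = -2.3923, reject H₀

Derivation:
H₀: p = 0.5, H₁: p ≠ 0.5
Standard error: SE = √(p₀(1-p₀)/n) = √(0.5×0.5/292) = 0.029260
z-statistic: z = (p̂ - p₀)/SE = (0.43 - 0.5)/0.029260 = -2.3923
Critical value: z_0.025 = ±1.960
p-value = 0.0167
Decision: reject H₀ at α = 0.05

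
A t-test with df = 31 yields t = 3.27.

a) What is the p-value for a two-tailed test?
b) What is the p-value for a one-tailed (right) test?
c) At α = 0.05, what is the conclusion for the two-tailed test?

Answer: a) 0.0026, b) 0.0013, c) reject H₀

Derivation:
Using t-distribution with df = 31:
a) Two-tailed: p = 2×P(T > 3.27) = 0.0026
b) One-tailed: p = P(T > 3.27) = 0.0013
c) 0.0026 < 0.05, reject H₀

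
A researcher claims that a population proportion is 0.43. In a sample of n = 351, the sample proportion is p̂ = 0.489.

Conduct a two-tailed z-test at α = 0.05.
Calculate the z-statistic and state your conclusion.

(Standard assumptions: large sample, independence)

H₀: p = 0.43, H₁: p ≠ 0.43
Standard error: SE = √(p₀(1-p₀)/n) = √(0.43×0.57/351) = 0.026425
z-statistic: z = (p̂ - p₀)/SE = (0.489 - 0.43)/0.026425 = 2.2327
Critical value: z_0.025 = ±1.960
p-value = 0.0256
Decision: reject H₀ at α = 0.05

Answer: z = 2.2327, reject H₀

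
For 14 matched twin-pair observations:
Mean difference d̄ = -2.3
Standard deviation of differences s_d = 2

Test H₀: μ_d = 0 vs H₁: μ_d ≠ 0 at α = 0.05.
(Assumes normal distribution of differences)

df = n - 1 = 13
SE = s_d/√n = 2/√14 = 0.5345
t = d̄/SE = -2.3/0.5345 = -4.3031
Critical value: t_{0.025,13} = ±2.160
p-value ≈ 0.0009
Decision: reject H₀

Answer: t = -4.3031, reject H₀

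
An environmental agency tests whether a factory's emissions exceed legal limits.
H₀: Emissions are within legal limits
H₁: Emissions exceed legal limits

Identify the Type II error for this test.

A Type I error (probability α) occurs when we reject a true H₀.
A Type II error (probability β) occurs when we fail to reject a false H₀.

Answer: Failing to cite a factory whose emissions actually exceed the limit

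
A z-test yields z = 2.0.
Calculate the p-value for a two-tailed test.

Answer: p-value ≈ 0.0455

Derivation:
For z = 2.0:
p = 2×P(Z > |2.0|) = 2×(1 - Φ(2.0)) = 0.0455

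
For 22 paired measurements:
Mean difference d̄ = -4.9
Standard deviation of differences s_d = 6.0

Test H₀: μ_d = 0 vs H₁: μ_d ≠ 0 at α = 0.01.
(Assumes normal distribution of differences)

Answer: t = -3.8305, reject H₀

Derivation:
df = n - 1 = 21
SE = s_d/√n = 6.0/√22 = 1.2792
t = d̄/SE = -4.9/1.2792 = -3.8305
Critical value: t_{0.005,21} = ±2.831
p-value ≈ 0.0010
Decision: reject H₀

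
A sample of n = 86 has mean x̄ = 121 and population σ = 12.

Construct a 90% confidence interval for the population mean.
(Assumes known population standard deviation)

Confidence level: 90%, α = 0.1
z_0.05 = 1.645
SE = σ/√n = 12/√86 = 1.2940
Margin of error = 1.645 × 1.2940 = 2.1286
CI: x̄ ± margin = 121 ± 2.1286
CI: (118.8714, 123.1286)

Answer: (118.8714, 123.1286)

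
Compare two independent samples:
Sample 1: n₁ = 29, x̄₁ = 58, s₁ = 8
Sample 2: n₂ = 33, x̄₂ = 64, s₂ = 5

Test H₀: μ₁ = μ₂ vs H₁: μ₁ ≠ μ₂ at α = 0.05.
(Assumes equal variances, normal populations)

Pooled variance: s²_p = [28×8² + 32×5²]/(60) = 43.2000
s_p = 6.5727
SE = s_p×√(1/n₁ + 1/n₂) = 6.5727×√(1/29 + 1/33) = 1.6730
t = (x̄₁ - x̄₂)/SE = (58 - 64)/1.6730 = -3.5864
df = 60, t-critical = ±2.000
Decision: reject H₀

Answer: t = -3.5864, reject H₀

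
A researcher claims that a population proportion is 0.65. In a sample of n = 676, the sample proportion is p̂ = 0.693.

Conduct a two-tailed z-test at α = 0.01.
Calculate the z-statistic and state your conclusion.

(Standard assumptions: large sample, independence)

H₀: p = 0.65, H₁: p ≠ 0.65
Standard error: SE = √(p₀(1-p₀)/n) = √(0.65×0.35/676) = 0.018345
z-statistic: z = (p̂ - p₀)/SE = (0.693 - 0.65)/0.018345 = 2.3440
Critical value: z_0.005 = ±2.576
p-value = 0.0191
Decision: fail to reject H₀ at α = 0.01

Answer: z = 2.3440, fail to reject H₀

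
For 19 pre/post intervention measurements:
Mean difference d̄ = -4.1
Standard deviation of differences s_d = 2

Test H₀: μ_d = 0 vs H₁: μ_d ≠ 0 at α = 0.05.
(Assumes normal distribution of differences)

df = n - 1 = 18
SE = s_d/√n = 2/√19 = 0.4588
t = d̄/SE = -4.1/0.4588 = -8.9364
Critical value: t_{0.025,18} = ±2.101
p-value < 0.0001
Decision: reject H₀

Answer: t = -8.9364, reject H₀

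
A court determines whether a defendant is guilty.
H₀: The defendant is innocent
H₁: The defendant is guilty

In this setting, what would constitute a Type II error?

Answer: Acquitting a guilty person

Derivation:
Type I error (α): Rejecting H₀ when H₀ is true
Type II error (β): Failing to reject H₀ when H₁ is true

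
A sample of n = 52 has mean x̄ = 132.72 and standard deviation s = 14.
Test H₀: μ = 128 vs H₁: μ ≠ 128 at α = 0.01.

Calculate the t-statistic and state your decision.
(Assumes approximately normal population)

df = n - 1 = 51
SE = s/√n = 14/√52 = 1.9415
t = (x̄ - μ₀)/SE = (132.72 - 128)/1.9415 = 2.4311
Critical value: t_{0.005,51} = ±2.676
p-value ≈ 0.0186
Decision: fail to reject H₀

Answer: t = 2.4311, fail to reject H₀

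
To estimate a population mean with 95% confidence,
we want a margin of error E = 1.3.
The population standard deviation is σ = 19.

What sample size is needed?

z_0.025 = 1.960
n = (z×σ/E)² = (1.960×19/1.3)²
n = 820.6021
Round up: n = 821

Answer: n = 821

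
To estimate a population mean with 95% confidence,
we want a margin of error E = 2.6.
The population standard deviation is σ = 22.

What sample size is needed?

Answer: n = 276

Derivation:
z_0.025 = 1.960
n = (z×σ/E)² = (1.960×22/2.6)²
n = 275.0495
Round up: n = 276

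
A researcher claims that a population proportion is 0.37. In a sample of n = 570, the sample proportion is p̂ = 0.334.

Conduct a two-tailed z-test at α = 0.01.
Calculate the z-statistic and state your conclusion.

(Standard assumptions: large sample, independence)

H₀: p = 0.37, H₁: p ≠ 0.37
Standard error: SE = √(p₀(1-p₀)/n) = √(0.37×0.63/570) = 0.020222
z-statistic: z = (p̂ - p₀)/SE = (0.334 - 0.37)/0.020222 = -1.7802
Critical value: z_0.005 = ±2.576
p-value = 0.0750
Decision: fail to reject H₀ at α = 0.01

Answer: z = -1.7802, fail to reject H₀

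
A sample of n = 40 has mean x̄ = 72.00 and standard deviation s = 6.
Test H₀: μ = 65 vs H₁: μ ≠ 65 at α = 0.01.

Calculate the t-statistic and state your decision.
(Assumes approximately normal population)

df = n - 1 = 39
SE = s/√n = 6/√40 = 0.9487
t = (x̄ - μ₀)/SE = (72.00 - 65)/0.9487 = 7.3785
Critical value: t_{0.005,39} = ±2.708
p-value < 0.0001
Decision: reject H₀

Answer: t = 7.3785, reject H₀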